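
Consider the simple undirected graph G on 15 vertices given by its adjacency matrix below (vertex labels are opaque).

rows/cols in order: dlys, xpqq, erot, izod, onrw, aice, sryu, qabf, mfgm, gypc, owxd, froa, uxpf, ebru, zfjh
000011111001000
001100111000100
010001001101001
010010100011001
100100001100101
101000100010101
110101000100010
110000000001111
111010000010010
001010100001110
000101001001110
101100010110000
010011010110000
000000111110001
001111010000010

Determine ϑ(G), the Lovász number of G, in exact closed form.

N(izod) = {xpqq, onrw, sryu, owxd, froa, zfjh}, |N(izod)| = 6.
deg(dlys) = 6; N(dlys) = {onrw, aice, sryu, qabf, mfgm, froa}.
N(uxpf) = {xpqq, onrw, aice, qabf, gypc, owxd}, |N(uxpf)| = 6.
N(sryu) = {dlys, xpqq, izod, aice, gypc, ebru}, |N(sryu)| = 6.
Regular of degree 6 on 15 vertices: Kneser-type, 2-subsets of [6].
Distinct eigenvalues (to 3 d.p.): [6.0, 1.0, -3.0].
With N=15: ϑ(G) = 15·(-1*(-3))/(6−(-3)) = 5.
≈ 5.0000000 (to 7 d.p.).

5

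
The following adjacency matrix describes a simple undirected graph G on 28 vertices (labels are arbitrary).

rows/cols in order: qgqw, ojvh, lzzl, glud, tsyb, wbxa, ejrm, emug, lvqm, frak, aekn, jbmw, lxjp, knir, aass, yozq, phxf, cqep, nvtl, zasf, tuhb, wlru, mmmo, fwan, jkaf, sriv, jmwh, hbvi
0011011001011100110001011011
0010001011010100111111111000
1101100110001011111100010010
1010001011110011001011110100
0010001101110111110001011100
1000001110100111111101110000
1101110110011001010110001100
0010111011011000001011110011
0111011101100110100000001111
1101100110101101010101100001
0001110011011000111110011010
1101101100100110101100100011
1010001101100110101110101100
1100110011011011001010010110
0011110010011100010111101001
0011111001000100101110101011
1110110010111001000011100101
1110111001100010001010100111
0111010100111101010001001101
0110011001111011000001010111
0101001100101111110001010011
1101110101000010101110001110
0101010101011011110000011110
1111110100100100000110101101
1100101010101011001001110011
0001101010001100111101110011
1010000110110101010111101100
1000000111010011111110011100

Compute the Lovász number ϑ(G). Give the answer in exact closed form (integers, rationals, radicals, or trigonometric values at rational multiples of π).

7

deg(ojvh) = 15; N(ojvh) = {lzzl, ejrm, lvqm, frak, jbmw, knir, phxf, cqep, nvtl, zasf, tuhb, wlru, mmmo, fwan, jkaf}.
deg(zasf) = 15; N(zasf) = {ojvh, lzzl, wbxa, ejrm, frak, aekn, jbmw, lxjp, aass, yozq, wlru, fwan, sriv, jmwh, hbvi}.
N(aass) = {lzzl, glud, tsyb, wbxa, lvqm, jbmw, lxjp, knir, cqep, zasf, tuhb, wlru, mmmo, jkaf, hbvi}, |N(aass)| = 15.
N(nvtl) = {ojvh, lzzl, glud, wbxa, emug, aekn, jbmw, lxjp, knir, yozq, cqep, wlru, jkaf, sriv, hbvi}, |N(nvtl)| = 15.
Regular of degree 15 on 28 vertices: Kneser K(8,2) on C(8,2)=28 vertices.
Distinct eigenvalues (to 5 d.p.): [15.0, 1.0, -5.0].
λ_max=15, λ_min=-5; ϑ = −28·λ_min/(λ_max−λ_min) = 7.
≈ 7.00000000 (to 8 d.p.).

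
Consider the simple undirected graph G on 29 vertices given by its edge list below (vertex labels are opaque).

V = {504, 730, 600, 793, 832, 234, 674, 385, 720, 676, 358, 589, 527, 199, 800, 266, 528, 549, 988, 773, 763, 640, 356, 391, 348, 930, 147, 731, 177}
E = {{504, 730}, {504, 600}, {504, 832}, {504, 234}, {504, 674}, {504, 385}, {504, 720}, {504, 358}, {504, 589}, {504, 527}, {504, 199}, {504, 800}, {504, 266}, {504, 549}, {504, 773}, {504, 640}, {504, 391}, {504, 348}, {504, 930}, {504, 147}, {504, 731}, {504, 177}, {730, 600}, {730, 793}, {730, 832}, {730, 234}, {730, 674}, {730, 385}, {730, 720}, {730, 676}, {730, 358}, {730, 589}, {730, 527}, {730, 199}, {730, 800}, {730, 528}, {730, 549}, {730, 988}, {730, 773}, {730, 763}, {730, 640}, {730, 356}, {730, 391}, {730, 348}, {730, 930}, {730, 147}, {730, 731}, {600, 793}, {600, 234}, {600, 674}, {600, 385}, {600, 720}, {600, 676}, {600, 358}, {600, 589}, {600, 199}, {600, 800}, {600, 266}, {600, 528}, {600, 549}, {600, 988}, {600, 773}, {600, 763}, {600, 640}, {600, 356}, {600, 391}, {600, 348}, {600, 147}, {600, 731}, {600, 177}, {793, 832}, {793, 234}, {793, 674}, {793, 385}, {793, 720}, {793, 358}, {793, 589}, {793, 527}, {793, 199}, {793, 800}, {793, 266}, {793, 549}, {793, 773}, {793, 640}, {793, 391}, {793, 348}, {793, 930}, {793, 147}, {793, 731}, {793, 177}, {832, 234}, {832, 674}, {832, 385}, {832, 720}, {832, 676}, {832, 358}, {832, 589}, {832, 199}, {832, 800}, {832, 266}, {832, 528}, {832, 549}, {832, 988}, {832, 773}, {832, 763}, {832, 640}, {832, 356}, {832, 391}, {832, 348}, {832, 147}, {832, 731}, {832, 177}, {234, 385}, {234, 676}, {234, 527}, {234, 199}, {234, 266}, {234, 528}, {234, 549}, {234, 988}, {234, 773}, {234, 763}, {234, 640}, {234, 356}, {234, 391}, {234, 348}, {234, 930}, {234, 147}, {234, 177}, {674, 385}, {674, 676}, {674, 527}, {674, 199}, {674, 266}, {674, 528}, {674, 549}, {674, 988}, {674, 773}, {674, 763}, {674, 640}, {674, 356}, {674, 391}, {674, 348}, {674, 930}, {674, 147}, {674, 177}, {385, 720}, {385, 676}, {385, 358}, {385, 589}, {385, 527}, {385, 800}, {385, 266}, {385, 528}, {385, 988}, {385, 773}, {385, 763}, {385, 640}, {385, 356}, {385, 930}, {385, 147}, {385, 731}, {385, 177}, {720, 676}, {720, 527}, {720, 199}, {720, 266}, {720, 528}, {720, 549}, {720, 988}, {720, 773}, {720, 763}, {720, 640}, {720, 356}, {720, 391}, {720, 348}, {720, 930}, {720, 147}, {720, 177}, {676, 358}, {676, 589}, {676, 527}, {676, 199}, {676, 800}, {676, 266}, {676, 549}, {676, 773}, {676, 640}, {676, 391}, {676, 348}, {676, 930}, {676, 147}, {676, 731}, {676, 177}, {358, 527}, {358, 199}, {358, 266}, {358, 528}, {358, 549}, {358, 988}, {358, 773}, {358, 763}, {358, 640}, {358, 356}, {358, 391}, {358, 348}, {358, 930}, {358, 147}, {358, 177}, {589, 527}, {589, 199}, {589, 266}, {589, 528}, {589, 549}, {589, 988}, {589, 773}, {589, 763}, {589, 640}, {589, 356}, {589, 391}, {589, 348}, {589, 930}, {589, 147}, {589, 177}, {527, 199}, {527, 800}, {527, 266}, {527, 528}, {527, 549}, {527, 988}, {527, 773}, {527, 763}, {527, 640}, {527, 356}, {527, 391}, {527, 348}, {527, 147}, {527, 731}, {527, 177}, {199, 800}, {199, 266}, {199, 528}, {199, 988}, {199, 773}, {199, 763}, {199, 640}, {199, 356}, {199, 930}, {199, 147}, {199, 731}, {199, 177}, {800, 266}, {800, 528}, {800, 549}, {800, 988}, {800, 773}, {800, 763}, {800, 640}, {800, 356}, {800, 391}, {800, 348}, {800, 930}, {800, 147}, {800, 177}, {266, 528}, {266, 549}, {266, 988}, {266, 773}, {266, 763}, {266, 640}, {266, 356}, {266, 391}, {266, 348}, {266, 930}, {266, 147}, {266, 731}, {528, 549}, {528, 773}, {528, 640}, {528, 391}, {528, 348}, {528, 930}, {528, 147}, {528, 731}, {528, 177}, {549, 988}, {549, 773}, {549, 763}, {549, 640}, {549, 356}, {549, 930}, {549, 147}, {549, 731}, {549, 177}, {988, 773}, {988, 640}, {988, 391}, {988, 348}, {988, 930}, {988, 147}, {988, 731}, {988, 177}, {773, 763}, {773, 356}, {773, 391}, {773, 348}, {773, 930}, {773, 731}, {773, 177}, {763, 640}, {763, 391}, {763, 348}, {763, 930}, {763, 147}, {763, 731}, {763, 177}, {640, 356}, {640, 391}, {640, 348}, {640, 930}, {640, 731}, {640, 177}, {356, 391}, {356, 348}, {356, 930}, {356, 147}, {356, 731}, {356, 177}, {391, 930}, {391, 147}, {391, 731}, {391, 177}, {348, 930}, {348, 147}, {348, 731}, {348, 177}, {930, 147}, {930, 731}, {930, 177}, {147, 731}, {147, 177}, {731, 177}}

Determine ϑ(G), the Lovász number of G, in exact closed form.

Vertex 730 has 26 neighbors: 504, 600, 793, 832, 234, 674, 385, 720, 676, 358, 589, 527, 199, 800, 528, 549, 988, 773, 763, 640, 356, 391, 348, 930, 147, 731.
Vertex 504 has 22 neighbors: 730, 600, 832, 234, 674, 385, 720, 358, 589, 527, 199, 800, 266, 549, 773, 640, 391, 348, 930, 147, 731, 177.
deg(763) = 22; N(763) = {730, 600, 832, 234, 674, 385, 720, 358, 589, 527, 199, 800, 266, 549, 773, 640, 391, 348, 930, 147, 731, 177}.
N(234) = {504, 730, 600, 793, 832, 385, 676, 527, 199, 266, 528, 549, 988, 773, 763, 640, 356, 391, 348, 930, 147, 177}, |N(234)| = 22.
Complete multipartite on [7, 7, 5, 4, 3, 3]: sandwich collapses at ϑ=7.
ϑ(G) ≈ 7.000000.
Sandwich: α(G)=7 ≤ ϑ(G)=7 ≤ χ(Ḡ)=7 (collapsed).

7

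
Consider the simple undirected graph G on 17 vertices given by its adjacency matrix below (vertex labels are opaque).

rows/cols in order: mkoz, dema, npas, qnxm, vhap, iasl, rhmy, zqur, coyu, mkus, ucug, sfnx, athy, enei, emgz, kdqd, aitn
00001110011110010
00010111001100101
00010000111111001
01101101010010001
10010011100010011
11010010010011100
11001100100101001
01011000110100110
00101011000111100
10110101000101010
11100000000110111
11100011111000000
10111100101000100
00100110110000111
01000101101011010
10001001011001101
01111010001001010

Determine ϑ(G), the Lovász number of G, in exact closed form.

sqrt(17)

Vertex mkus has 8 neighbors: mkoz, npas, qnxm, iasl, zqur, sfnx, enei, kdqd.
N(mkoz) = {vhap, iasl, rhmy, mkus, ucug, sfnx, athy, kdqd}, |N(mkoz)| = 8.
deg(dema) = 8; N(dema) = {qnxm, iasl, rhmy, zqur, ucug, sfnx, emgz, aitn}.
Vertex npas has 8 neighbors: qnxm, coyu, mkus, ucug, sfnx, athy, enei, aitn.
17-vertex 8-regular graph: Paley(17): SR with (k,λ,μ)=(8,3,4).
A has 3 distinct eigenvalues ≈ [8.0, 1.561553, -2.561553].
Lovász: ϑ = −17(-sqrt(17)/2 - 1/2)/(8+-(-sqrt(17)/2 - 1/2)) = sqrt(17).
= 4.123105626… (decimal).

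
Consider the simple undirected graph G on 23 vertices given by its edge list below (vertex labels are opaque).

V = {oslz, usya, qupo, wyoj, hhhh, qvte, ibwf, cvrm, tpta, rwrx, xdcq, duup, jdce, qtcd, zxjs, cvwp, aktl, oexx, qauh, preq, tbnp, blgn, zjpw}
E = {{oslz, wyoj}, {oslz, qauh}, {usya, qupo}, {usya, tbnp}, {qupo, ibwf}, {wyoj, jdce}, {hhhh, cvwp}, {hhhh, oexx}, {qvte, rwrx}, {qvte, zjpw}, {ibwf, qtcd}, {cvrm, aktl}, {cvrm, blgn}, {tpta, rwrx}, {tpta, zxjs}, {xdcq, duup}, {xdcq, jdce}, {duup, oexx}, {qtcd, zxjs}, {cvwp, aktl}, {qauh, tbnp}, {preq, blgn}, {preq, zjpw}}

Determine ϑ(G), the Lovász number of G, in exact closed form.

23*cos(pi/23)/(cos(pi/23) + 1)

N(cvwp) = {hhhh, aktl}, |N(cvwp)| = 2.
deg(aktl) = 2; N(aktl) = {cvrm, cvwp}.
Vertex oslz has 2 neighbors: wyoj, qauh.
deg(blgn) = 2; N(blgn) = {cvrm, preq}.
2-regular, N=23; the odd cycle C_{23}.
spec(A) ≈ [2.0, 1.9258, 1.7088, 1.3651, 0.9201, 0.4069, -0.1365, -0.6698, -1.1534, -1.5514, -1.8344, -1.9814] (distinct, 4 d.p.).
−23·(-2*cos(pi/23)) / ((2)−(-2*cos(pi/23))) = 23*cos(pi/23)/(cos(pi/23) + 1) = ϑ(G).
Numerically 11.4462.
11 ≤ 23*cos(pi/23)/(cos(pi/23) + 1) ≤ 12: both strict.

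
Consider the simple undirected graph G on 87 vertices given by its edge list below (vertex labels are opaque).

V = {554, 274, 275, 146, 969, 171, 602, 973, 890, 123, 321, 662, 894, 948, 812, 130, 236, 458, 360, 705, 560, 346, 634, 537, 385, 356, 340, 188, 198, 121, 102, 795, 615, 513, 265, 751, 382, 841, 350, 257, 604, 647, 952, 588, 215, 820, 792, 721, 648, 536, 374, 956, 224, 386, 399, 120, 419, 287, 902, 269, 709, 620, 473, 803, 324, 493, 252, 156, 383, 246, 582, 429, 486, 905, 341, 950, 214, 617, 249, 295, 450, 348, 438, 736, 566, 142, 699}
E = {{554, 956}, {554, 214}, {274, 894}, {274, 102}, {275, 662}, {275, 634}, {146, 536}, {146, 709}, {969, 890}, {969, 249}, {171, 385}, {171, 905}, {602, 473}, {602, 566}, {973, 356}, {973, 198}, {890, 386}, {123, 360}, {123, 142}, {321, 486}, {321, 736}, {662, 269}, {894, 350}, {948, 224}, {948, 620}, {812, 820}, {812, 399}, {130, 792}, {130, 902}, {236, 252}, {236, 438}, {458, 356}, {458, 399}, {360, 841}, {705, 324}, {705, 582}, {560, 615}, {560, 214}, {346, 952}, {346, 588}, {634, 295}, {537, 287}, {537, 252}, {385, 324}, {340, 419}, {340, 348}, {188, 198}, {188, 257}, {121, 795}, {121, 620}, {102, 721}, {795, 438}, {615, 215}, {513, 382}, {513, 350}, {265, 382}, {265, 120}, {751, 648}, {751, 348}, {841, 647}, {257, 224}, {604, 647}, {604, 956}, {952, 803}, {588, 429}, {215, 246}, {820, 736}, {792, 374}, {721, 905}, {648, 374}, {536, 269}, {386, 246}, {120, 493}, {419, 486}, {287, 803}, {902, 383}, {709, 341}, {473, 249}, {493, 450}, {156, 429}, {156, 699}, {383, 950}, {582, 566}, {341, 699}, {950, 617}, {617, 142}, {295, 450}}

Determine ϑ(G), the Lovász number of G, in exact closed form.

Vertex 383 has 2 neighbors: 902, 950.
deg(969) = 2; N(969) = {890, 249}.
Vertex 419 has 2 neighbors: 340, 486.
deg(647) = 2; N(647) = {841, 604}.
2-regular, N=87; the odd cycle C_{87}.
Distinct eigenvalues (to 3 d.p.): [2.0, 1.995, 1.979, 1.953, 1.917, 1.871, 1.815, 1.75, 1.675, 1.592, 1.501, 1.401, 1.295, 1.181, 1.062, 0.937, 0.807, 0.673, 0.535, 0.395, 0.252, 0.108, -0.036, -0.18, -0.324, -0.465, -0.604, -0.74, -0.872, -1.0, -1.122, -1.239, -1.349, -1.452, -1.547, -1.635, -1.714, -1.784, -1.844, -1.895, -1.936, -1.967, -1.988, -1.999].
λ_max=2, λ_min=-2*cos(pi/87); ϑ = −87·λ_min/(λ_max−λ_min) = 87*cos(pi/87)/(cos(pi/87) + 1).
≈ 43.485816 (to 6 d.p.).
Sandwich: α(G)=43 ≤ ϑ(G)=87*cos(pi/87)/(cos(pi/87) + 1) ≤ χ(Ḡ)=44 (both strict).

87*cos(pi/87)/(cos(pi/87) + 1)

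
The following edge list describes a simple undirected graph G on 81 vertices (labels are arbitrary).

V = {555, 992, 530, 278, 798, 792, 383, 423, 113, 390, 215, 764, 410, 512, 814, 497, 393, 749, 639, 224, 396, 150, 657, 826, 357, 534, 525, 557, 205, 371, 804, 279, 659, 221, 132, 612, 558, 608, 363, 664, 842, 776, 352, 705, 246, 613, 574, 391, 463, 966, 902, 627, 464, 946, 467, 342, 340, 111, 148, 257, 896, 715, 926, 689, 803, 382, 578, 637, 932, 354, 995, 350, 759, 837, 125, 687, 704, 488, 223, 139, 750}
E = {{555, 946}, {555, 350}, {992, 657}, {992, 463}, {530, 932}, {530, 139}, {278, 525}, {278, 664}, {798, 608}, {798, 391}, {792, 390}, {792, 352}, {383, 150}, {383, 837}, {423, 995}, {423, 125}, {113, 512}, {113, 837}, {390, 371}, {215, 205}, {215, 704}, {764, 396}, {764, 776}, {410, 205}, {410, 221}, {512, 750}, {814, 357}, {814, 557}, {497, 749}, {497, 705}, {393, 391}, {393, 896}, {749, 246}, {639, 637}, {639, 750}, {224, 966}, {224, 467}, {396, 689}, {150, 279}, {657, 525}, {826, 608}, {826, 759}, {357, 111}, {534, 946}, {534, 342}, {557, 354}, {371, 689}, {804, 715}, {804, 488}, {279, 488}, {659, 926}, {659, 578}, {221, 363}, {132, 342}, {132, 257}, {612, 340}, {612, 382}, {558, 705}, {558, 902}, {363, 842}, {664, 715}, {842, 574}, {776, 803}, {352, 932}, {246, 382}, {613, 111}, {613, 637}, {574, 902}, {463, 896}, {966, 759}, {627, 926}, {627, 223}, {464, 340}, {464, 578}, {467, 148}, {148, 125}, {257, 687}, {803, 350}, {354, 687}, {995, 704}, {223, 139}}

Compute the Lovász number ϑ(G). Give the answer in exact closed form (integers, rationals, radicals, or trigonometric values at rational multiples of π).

deg(557) = 2; N(557) = {814, 354}.
N(530) = {932, 139}, |N(530)| = 2.
deg(687) = 2; N(687) = {257, 354}.
N(150) = {383, 279}, |N(150)| = 2.
81-vertex 2-regular graph: this is C_{81}, the 81-cycle.
Distinct eigenvalues (to 6 d.p.): [2.0, 1.993986, 1.97598, 1.94609, 1.904496, 1.851448, 1.787265, 1.712334, 1.627104, 1.532089, 1.427859, 1.315043, 1.194317, 1.066409, 0.932087, 0.79216, 0.647468, 0.498882, 0.347296, 0.193622, 0.038783, -0.11629, -0.270663, -0.423408, -0.573606, -0.720355, -0.862772, -1.0, -1.131214, -1.255624, -1.372483, -1.481088, -1.580785, -1.670976, -1.751116, -1.820726, -1.879385, -1.926742, -1.962511, -1.986477, -1.998496].
Lovász (edge-transitive): ϑ = −81·(-2*cos(pi/81))/((2)−(-2*cos(pi/81))) = 81*cos(pi/81)/(cos(pi/81) + 1).
≈ 40.484765 (to 6 d.p.).
Lovász sandwich 40 ≤ 81*cos(pi/81)/(cos(pi/81) + 1) ≤ 41: both strict.

81*cos(pi/81)/(cos(pi/81) + 1)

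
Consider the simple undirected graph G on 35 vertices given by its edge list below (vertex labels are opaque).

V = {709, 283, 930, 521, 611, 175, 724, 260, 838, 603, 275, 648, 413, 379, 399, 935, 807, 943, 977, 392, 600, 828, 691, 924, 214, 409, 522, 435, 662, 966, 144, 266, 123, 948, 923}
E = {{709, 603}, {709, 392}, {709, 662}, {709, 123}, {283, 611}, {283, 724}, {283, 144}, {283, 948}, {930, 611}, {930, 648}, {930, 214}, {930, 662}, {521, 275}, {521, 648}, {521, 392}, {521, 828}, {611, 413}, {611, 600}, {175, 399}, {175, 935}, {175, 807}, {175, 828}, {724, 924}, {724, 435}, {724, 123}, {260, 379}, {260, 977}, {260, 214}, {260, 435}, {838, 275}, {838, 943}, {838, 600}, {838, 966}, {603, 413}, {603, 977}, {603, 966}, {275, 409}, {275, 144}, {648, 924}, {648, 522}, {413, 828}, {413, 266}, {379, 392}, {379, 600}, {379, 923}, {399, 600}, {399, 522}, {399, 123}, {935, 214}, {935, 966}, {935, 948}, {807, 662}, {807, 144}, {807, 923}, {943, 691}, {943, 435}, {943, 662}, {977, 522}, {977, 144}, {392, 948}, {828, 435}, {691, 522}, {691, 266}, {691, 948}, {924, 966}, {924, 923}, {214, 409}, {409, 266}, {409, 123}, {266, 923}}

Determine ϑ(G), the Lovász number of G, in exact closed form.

15

N(943) = {838, 691, 435, 662}, |N(943)| = 4.
Vertex 123 has 4 neighbors: 709, 724, 399, 409.
deg(923) = 4; N(923) = {379, 807, 924, 266}.
deg(828) = 4; N(828) = {521, 175, 413, 435}.
4-regular, N=35; Kneser K(7,3) on C(7,3)=35 vertices.
The 4 distinct eigenvalues: [4.0, 2.0, -1.0, -3.0].
ϑ = −N·λ_min/(λ_max−λ_min) = −35·(-3)/(4−(-3)) = 15.
ϑ(G) ≈ 15.00000.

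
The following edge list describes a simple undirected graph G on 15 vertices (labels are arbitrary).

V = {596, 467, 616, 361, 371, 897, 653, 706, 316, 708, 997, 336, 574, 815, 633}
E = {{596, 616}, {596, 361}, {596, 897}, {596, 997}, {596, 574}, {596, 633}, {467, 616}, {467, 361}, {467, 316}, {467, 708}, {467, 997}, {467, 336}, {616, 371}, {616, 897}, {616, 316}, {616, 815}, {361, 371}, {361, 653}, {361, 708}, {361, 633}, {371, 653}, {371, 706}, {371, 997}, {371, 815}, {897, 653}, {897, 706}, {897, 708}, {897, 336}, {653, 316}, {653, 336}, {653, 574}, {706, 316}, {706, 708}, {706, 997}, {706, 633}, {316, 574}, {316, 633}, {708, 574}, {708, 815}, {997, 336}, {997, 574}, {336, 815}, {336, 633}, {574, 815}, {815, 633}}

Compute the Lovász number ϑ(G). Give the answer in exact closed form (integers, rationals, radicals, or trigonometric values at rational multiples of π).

N(997) = {596, 467, 371, 706, 336, 574}, |N(997)| = 6.
Vertex 316 has 6 neighbors: 467, 616, 653, 706, 574, 633.
Vertex 596 has 6 neighbors: 616, 361, 897, 997, 574, 633.
Vertex 653 has 6 neighbors: 361, 371, 897, 316, 336, 574.
G on 15 vertices is 6-regular; Kneser-type, 2-subsets of [6].
spec(A) ≈ [6.0, 1.0, -3.0] (distinct, 3 d.p.).
With N=15: ϑ(G) = 15·(-1*(-3))/(6−(-3)) = 5.
≈ 5.0000000 (to 7 d.p.).

5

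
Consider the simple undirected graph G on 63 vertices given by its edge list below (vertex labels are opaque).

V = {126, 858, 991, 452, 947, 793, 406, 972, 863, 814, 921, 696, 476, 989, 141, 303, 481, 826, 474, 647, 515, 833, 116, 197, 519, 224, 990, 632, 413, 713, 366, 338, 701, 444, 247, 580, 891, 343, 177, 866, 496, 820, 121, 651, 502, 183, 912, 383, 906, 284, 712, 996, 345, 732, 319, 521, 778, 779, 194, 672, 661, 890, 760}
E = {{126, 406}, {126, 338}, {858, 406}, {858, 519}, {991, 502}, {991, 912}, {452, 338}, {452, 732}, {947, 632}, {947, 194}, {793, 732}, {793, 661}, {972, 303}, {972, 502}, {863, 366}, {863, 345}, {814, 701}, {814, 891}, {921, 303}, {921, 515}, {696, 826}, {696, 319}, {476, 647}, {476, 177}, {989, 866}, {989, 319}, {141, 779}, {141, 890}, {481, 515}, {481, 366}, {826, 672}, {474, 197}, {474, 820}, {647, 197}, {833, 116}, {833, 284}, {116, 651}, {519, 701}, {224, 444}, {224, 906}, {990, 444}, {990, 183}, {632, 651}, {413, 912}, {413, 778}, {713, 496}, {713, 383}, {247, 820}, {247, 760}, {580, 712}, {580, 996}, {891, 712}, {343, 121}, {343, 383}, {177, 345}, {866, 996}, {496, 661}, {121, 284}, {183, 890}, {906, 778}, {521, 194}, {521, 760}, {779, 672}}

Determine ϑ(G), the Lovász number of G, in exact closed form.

Vertex 661 has 2 neighbors: 793, 496.
N(474) = {197, 820}, |N(474)| = 2.
N(732) = {452, 793}, |N(732)| = 2.
Vertex 890 has 2 neighbors: 141, 183.
Regular of degree 2 on 63 vertices: connected 2-regular on 63 ⇒ C_{63}.
spec(A) ≈ [2.0, 1.99, 1.96, 1.911, 1.843, 1.756, 1.652, 1.532, 1.396, 1.247, 1.085, 0.912, 0.731, 0.542, 0.347, 0.149, -0.05, -0.249, -0.445, -0.637, -0.823, -1.0, -1.167, -1.323, -1.466, -1.594, -1.707, -1.802, -1.879, -1.938, -1.978, -1.998] (distinct, 3 d.p.).
With N=63: ϑ(G) = 63·(-(-1)*2*cos(pi/63))/(2−(-2*cos(pi/63))) = 63*cos(pi/63)/(cos(pi/63) + 1).
= 31.480409333… (decimal).
α=31, χ(Ḡ)=32; ϑ=63*cos(pi/63)/(cos(pi/63) + 1) lies between (both strict).

63*cos(pi/63)/(cos(pi/63) + 1)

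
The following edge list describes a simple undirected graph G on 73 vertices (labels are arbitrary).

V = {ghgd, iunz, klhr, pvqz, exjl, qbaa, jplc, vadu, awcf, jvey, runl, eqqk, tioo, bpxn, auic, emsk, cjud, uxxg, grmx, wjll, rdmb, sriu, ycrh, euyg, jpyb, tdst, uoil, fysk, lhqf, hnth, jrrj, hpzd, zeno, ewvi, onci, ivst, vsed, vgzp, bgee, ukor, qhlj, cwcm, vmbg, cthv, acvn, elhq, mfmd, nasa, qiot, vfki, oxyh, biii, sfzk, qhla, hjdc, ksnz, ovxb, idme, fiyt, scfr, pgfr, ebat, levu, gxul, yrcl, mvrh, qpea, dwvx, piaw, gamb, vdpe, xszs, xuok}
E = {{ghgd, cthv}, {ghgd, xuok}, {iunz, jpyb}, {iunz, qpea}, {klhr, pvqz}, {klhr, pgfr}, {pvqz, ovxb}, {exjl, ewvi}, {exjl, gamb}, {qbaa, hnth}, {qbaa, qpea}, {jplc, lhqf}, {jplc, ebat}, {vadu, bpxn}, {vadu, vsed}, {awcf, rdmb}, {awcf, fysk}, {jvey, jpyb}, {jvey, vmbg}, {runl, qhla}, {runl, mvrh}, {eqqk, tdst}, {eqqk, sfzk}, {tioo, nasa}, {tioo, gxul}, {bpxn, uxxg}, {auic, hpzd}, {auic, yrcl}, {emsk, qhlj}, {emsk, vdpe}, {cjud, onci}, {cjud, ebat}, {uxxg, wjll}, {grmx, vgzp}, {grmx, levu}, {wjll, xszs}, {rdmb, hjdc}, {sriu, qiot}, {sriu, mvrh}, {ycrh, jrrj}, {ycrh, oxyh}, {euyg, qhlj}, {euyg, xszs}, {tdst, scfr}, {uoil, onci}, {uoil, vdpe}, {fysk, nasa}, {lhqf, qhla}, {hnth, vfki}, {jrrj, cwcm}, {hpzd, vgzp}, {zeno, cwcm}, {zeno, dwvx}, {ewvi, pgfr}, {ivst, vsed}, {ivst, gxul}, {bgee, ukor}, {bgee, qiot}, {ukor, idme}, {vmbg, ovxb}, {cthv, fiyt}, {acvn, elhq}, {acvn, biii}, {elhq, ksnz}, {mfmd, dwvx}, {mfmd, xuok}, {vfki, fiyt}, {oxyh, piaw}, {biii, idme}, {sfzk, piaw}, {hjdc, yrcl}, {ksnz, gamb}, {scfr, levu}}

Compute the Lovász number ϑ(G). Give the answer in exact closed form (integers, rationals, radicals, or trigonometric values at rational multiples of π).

73*cos(pi/73)/(cos(pi/73) + 1)

deg(onci) = 2; N(onci) = {cjud, uoil}.
N(qhla) = {runl, lhqf}, |N(qhla)| = 2.
deg(jrrj) = 2; N(jrrj) = {ycrh, cwcm}.
Vertex hnth has 2 neighbors: qbaa, vfki.
deg(v) = 2 for all v (|V|=73); the odd cycle C_{73}.
The 37 distinct eigenvalues: [2.0, 1.993, 1.97, 1.934, 1.883, 1.818, 1.739, 1.648, 1.544, 1.429, 1.304, 1.169, 1.025, 0.873, 0.715, 0.552, 0.385, 0.215, 0.043, -0.129, -0.3, -0.469, -0.634, -0.795, -0.95, -1.098, -1.237, -1.368, -1.488, -1.598, -1.695, -1.78, -1.852, -1.91, -1.954, -1.983, -1.998].
−73·(-2*cos(pi/73)) / ((2)−(-2*cos(pi/73))) = 73*cos(pi/73)/(cos(pi/73) + 1) = ϑ(G).
ϑ(G) ≈ 36.4830948.
Check 36 ≤ 73*cos(pi/73)/(cos(pi/73) + 1) ≤ 37: both strict.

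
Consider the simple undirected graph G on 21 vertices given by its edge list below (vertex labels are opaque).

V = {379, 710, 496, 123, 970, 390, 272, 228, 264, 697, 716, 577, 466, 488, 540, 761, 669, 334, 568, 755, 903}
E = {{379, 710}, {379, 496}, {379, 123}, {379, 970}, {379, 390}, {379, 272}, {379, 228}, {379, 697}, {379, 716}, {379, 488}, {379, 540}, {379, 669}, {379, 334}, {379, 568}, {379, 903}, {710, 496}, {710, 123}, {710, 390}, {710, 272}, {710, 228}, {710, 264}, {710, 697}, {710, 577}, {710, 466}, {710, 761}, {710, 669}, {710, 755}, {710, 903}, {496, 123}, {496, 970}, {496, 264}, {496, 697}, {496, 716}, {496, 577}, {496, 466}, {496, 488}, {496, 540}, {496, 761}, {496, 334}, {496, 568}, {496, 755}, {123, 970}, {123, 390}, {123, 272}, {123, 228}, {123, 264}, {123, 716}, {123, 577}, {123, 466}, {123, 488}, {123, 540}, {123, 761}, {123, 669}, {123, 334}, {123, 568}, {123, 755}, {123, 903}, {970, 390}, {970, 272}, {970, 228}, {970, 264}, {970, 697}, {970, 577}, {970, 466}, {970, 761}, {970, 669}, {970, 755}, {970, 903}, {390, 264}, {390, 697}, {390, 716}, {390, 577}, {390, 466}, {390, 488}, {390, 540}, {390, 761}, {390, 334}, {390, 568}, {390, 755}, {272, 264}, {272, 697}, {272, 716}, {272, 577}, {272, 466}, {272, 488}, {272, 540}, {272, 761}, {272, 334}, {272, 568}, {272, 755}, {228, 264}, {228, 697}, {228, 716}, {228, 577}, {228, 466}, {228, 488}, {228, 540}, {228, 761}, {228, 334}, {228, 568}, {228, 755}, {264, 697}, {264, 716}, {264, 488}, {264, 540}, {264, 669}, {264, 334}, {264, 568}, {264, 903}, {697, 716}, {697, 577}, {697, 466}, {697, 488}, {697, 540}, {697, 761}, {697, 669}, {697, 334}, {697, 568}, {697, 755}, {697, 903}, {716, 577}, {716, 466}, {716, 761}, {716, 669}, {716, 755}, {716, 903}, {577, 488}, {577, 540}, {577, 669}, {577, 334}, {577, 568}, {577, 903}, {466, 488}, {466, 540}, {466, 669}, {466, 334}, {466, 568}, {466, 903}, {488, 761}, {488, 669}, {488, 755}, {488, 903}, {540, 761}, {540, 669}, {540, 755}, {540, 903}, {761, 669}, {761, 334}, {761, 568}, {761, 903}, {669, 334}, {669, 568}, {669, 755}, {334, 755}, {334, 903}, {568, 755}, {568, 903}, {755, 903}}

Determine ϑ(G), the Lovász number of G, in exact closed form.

deg(903) = 15; N(903) = {379, 710, 123, 970, 264, 697, 716, 577, 466, 488, 540, 761, 334, 568, 755}.
Vertex 264 has 15 neighbors: 710, 496, 123, 970, 390, 272, 228, 697, 716, 488, 540, 669, 334, 568, 903.
Vertex 466 has 15 neighbors: 710, 496, 123, 970, 390, 272, 228, 697, 716, 488, 540, 669, 334, 568, 903.
deg(496) = 15; N(496) = {379, 710, 123, 970, 264, 697, 716, 577, 466, 488, 540, 761, 334, 568, 755}.
Complete 4-partite, parts [7, 6, 6, 2]: perfect, ϑ = α = 7.
ϑ(G) ≈ 7.00000000.
Check 7 ≤ 7 ≤ 7: collapsed.

7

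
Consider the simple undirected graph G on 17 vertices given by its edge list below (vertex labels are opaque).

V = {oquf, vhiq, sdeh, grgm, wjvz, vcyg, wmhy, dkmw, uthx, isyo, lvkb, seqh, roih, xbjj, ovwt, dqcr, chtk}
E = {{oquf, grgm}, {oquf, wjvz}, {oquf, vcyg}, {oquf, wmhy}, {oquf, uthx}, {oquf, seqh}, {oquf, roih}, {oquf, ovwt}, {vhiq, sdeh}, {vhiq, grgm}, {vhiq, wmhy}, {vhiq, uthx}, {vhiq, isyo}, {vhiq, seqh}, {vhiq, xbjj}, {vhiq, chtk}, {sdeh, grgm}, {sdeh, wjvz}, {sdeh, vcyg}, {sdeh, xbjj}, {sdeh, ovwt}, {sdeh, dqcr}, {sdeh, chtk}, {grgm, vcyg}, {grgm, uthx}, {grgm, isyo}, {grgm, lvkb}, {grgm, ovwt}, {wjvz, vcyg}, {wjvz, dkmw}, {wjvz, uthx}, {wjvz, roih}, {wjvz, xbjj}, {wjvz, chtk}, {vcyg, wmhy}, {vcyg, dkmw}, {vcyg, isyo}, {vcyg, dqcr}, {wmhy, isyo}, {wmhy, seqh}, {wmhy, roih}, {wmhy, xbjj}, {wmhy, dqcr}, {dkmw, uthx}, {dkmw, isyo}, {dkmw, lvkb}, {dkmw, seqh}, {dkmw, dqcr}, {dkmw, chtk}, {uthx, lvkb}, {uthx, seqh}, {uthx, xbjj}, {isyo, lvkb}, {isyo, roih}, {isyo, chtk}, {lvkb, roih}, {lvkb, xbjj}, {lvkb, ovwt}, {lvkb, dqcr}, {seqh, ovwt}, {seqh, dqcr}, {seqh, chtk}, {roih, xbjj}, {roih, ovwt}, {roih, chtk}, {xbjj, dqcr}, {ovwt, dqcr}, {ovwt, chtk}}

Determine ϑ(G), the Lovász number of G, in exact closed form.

sqrt(17)

N(isyo) = {vhiq, grgm, vcyg, wmhy, dkmw, lvkb, roih, chtk}, |N(isyo)| = 8.
N(seqh) = {oquf, vhiq, wmhy, dkmw, uthx, ovwt, dqcr, chtk}, |N(seqh)| = 8.
deg(dkmw) = 8; N(dkmw) = {wjvz, vcyg, uthx, isyo, lvkb, seqh, dqcr, chtk}.
N(wmhy) = {oquf, vhiq, vcyg, isyo, seqh, roih, xbjj, dqcr}, |N(wmhy)| = 8.
Every vertex has degree 8 (N=17); strongly regular (17,8,3,4).
Distinct eigenvalues (to 4 d.p.): [8.0, 1.5616, -2.5616].
λ_max=8, λ_min=-sqrt(17)/2 - 1/2; ϑ = −17·λ_min/(λ_max−λ_min) = sqrt(17).
Numerically 4.123106.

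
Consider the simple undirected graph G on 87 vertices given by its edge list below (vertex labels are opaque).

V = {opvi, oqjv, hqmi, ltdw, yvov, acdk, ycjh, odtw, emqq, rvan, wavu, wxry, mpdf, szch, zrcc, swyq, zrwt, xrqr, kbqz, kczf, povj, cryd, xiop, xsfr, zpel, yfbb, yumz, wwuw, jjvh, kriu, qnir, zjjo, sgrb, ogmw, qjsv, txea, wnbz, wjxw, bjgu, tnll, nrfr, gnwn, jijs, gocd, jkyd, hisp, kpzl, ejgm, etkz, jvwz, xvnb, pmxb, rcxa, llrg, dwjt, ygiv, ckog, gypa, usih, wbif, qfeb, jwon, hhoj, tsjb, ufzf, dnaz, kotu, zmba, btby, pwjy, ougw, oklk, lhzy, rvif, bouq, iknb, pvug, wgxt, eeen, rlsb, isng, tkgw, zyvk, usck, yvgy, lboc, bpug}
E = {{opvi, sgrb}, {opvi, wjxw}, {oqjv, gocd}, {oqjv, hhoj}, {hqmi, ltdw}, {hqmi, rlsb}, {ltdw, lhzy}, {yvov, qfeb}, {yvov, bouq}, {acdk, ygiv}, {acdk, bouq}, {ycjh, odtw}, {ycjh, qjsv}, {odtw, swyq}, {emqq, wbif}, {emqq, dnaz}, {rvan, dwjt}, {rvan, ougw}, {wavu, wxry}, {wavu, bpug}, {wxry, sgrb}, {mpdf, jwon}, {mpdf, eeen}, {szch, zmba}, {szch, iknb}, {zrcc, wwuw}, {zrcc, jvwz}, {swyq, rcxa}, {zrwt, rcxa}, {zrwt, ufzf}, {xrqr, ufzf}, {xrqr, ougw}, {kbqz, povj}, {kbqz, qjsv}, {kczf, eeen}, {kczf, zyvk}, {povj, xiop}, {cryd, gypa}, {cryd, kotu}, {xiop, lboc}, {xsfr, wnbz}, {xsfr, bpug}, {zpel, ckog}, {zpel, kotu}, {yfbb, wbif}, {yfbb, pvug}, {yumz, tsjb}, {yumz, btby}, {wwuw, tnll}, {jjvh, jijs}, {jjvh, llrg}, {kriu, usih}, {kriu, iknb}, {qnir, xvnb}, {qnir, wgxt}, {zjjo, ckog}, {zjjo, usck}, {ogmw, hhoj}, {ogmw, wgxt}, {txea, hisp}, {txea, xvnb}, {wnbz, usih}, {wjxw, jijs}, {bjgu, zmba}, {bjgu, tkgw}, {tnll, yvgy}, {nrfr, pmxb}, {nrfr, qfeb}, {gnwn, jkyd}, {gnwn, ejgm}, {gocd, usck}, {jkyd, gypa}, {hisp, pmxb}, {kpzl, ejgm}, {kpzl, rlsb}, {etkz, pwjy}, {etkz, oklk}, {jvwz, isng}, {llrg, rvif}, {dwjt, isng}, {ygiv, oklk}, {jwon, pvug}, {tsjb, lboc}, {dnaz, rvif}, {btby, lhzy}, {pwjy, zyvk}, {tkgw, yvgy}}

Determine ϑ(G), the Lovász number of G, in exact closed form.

deg(wnbz) = 2; N(wnbz) = {xsfr, usih}.
deg(pwjy) = 2; N(pwjy) = {etkz, zyvk}.
deg(odtw) = 2; N(odtw) = {ycjh, swyq}.
N(yvov) = {qfeb, bouq}, |N(yvov)| = 2.
2-regular, N=87; the odd cycle C_{87}.
spec(A) ≈ [2.0, 1.99479, 1.97917, 1.95324, 1.91713, 1.87102, 1.81515, 1.74982, 1.67537, 1.59219, 1.5007, 1.40139, 1.29477, 1.18141, 1.06188, 0.93682, 0.80687, 0.67272, 0.53506, 0.39461, 0.2521, 0.10828, -0.03611, -0.18031, -0.32356, -0.46513, -0.60428, -0.74028, -0.87241, -1.0, -1.12237, -1.2389, -1.34896, -1.45199, -1.54745, -1.63484, -1.71371, -1.78365, -1.84429, -1.89531, -1.93645, -1.96749, -1.98828, -1.9987] (distinct, 5 d.p.).
ϑ = −N·λ_min/(λ_max−λ_min) = −87·(-2*cos(pi/87))/(2−(-2*cos(pi/87))) = 87*cos(pi/87)/(cos(pi/87) + 1).
Numerically 43.485816452.
Lovász sandwich 43 ≤ 87*cos(pi/87)/(cos(pi/87) + 1) ≤ 44: both strict.

87*cos(pi/87)/(cos(pi/87) + 1)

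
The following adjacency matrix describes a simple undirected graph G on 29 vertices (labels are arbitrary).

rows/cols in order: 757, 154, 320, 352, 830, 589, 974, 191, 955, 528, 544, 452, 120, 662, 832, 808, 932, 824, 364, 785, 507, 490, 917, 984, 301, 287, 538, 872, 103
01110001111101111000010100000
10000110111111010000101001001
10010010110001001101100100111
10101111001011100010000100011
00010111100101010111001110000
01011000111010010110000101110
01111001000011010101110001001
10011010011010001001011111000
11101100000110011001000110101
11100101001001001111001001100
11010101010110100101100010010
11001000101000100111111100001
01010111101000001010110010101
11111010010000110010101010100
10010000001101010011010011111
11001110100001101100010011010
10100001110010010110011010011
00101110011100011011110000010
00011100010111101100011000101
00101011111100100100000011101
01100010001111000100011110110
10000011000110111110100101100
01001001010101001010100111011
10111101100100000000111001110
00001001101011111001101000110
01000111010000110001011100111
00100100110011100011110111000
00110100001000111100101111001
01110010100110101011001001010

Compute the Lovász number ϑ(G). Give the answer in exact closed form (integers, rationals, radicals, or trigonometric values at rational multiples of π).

sqrt(29)

deg(191) = 14; N(191) = {757, 352, 830, 974, 528, 544, 120, 932, 785, 490, 917, 984, 301, 287}.
N(538) = {320, 589, 955, 528, 120, 662, 832, 364, 785, 507, 490, 984, 301, 287}, |N(538)| = 14.
deg(917) = 14; N(917) = {154, 830, 191, 528, 452, 662, 932, 364, 507, 984, 301, 287, 872, 103}.
deg(364) = 14; N(364) = {352, 830, 589, 528, 452, 120, 662, 832, 932, 824, 490, 917, 538, 103}.
14-regular, N=29; SR(29,14,6,7) — a Paley graph.
Distinct eigenvalues (to 6 d.p.): [14.0, 2.192582, -3.192582].
ϑ = −N·λ_min/(λ_max−λ_min) = −29·(-sqrt(29)/2 - 1/2)/(14−(-sqrt(29)/2 - 1/2)) = sqrt(29).
ϑ(G) ≈ 5.385165.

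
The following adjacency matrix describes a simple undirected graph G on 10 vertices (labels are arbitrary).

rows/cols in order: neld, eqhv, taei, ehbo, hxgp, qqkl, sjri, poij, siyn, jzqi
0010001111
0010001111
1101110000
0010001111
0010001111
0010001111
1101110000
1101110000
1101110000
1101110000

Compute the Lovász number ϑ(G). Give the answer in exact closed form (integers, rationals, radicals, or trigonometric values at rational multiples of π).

deg(taei) = 5; N(taei) = {neld, eqhv, ehbo, hxgp, qqkl}.
N(eqhv) = {taei, sjri, poij, siyn, jzqi}, |N(eqhv)| = 5.
Vertex neld has 5 neighbors: taei, sjri, poij, siyn, jzqi.
deg(hxgp) = 5; N(hxgp) = {taei, sjri, poij, siyn, jzqi}.
K_{5,5} (perfect); ϑ(G) = α(G) = max{5,5} = 5.
≈ 5.000000 (to 6 d.p.).
Lovász sandwich 5 ≤ 5 ≤ 5: collapsed.

5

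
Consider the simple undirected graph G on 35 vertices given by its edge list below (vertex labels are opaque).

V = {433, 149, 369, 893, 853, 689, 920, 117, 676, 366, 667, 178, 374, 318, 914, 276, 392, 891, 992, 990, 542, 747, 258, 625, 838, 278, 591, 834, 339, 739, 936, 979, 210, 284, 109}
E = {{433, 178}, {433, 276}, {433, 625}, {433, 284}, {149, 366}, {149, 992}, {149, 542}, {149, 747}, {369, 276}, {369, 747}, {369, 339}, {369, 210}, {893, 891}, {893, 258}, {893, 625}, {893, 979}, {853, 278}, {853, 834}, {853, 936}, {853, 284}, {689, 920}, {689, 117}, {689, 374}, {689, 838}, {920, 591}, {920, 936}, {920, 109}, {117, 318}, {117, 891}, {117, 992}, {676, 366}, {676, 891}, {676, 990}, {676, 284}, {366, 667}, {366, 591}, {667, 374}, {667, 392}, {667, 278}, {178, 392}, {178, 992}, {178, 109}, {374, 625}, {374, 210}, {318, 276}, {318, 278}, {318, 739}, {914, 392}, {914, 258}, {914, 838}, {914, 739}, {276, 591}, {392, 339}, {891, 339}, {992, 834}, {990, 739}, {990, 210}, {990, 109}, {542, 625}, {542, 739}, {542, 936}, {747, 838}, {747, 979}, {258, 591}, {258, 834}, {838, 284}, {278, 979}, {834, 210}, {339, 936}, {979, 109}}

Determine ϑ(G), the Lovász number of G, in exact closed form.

15

N(625) = {433, 893, 374, 542}, |N(625)| = 4.
Vertex 258 has 4 neighbors: 893, 914, 591, 834.
N(893) = {891, 258, 625, 979}, |N(893)| = 4.
deg(392) = 4; N(392) = {667, 178, 914, 339}.
Every vertex has degree 4 (N=35); this is K(7,3), the Kneser graph.
The 4 distinct eigenvalues: [4.0, 2.0, -1.0, -3.0].
Lovász: ϑ = −35(-3)/(4+-1*(-3)) = 15.
ϑ(G) ≈ 15.0000000.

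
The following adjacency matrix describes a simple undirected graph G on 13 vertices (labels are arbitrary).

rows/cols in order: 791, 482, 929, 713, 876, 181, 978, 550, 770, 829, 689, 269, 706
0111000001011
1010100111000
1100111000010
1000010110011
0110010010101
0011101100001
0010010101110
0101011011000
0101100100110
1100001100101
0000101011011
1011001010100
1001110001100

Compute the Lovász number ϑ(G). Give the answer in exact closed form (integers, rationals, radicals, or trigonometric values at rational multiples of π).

sqrt(13)

Vertex 713 has 6 neighbors: 791, 181, 550, 770, 269, 706.
Vertex 550 has 6 neighbors: 482, 713, 181, 978, 770, 829.
N(269) = {791, 929, 713, 978, 770, 689}, |N(269)| = 6.
deg(978) = 6; N(978) = {929, 181, 550, 829, 689, 269}.
13-vertex 6-regular graph: SR(13,6,2,3) — a Paley graph.
Distinct eigenvalues (to 4 d.p.): [6.0, 1.3028, -2.3028].
ϑ = −N·λ_min/(λ_max−λ_min) = −13·(-sqrt(13)/2 - 1/2)/(6−(-sqrt(13)/2 - 1/2)) = sqrt(13).
ϑ(G) ≈ 3.6056.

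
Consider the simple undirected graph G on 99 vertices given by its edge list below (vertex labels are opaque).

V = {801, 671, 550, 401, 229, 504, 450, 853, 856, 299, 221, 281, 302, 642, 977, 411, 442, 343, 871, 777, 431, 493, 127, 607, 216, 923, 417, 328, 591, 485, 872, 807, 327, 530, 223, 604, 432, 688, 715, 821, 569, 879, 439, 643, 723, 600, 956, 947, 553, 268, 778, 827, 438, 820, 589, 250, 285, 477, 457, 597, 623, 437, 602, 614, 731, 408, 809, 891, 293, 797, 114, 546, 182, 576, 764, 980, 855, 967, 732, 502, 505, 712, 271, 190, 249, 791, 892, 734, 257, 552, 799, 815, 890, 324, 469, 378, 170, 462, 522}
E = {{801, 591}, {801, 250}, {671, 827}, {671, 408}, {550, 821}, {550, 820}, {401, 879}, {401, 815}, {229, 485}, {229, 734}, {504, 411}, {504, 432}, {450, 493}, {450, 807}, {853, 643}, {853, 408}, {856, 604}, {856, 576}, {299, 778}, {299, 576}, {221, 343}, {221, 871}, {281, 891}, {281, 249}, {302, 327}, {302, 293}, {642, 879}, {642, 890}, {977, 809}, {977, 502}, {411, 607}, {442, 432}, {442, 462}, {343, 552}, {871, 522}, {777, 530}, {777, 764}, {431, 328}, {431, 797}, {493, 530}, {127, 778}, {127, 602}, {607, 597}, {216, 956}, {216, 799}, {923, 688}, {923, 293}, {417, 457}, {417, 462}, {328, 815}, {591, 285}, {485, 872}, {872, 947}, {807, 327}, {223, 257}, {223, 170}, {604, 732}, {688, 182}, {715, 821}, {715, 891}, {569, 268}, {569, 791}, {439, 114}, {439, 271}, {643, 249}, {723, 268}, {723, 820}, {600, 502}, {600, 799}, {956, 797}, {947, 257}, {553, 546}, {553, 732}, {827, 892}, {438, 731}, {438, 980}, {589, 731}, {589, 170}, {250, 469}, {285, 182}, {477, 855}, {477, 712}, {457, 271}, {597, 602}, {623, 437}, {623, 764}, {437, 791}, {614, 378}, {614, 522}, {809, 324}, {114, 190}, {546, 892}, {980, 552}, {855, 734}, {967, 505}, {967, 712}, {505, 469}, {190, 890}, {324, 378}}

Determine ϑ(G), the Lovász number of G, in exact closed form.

99*cos(pi/99)/(cos(pi/99) + 1)

deg(827) = 2; N(827) = {671, 892}.
deg(923) = 2; N(923) = {688, 293}.
deg(257) = 2; N(257) = {223, 947}.
Vertex 437 has 2 neighbors: 623, 791.
deg(v) = 2 for all v (|V|=99); the odd cycle C_{99}.
Distinct eigenvalues (to 6 d.p.): [2.0, 1.995973, 1.98391, 1.963857, 1.935897, 1.900142, 1.856736, 1.805853, 1.747699, 1.682507, 1.610541, 1.532089, 1.447468, 1.357019, 1.261105, 1.160114, 1.054451, 0.944542, 0.83083, 0.713772, 0.593841, 0.471518, 0.347296, 0.221676, 0.095164, -0.031732, -0.1585, -0.28463, -0.409613, -0.532948, -0.654136, -0.77269, -0.888133, -1.0, -1.10784, -1.211219, -1.309721, -1.40295, -1.490529, -1.572106, -1.647353, -1.715967, -1.777671, -1.832217, -1.879385, -1.918986, -1.95086, -1.974878, -1.990944, -1.998993].
Lovász: ϑ = −99(-2*cos(pi/99))/(2+-(-1)*2*cos(pi/99)) = 99*cos(pi/99)/(cos(pi/99) + 1).
≈ 49.487536287 (to 9 d.p.).
Sandwich: α(G)=49 ≤ ϑ(G)=99*cos(pi/99)/(cos(pi/99) + 1) ≤ χ(Ḡ)=50 (both strict).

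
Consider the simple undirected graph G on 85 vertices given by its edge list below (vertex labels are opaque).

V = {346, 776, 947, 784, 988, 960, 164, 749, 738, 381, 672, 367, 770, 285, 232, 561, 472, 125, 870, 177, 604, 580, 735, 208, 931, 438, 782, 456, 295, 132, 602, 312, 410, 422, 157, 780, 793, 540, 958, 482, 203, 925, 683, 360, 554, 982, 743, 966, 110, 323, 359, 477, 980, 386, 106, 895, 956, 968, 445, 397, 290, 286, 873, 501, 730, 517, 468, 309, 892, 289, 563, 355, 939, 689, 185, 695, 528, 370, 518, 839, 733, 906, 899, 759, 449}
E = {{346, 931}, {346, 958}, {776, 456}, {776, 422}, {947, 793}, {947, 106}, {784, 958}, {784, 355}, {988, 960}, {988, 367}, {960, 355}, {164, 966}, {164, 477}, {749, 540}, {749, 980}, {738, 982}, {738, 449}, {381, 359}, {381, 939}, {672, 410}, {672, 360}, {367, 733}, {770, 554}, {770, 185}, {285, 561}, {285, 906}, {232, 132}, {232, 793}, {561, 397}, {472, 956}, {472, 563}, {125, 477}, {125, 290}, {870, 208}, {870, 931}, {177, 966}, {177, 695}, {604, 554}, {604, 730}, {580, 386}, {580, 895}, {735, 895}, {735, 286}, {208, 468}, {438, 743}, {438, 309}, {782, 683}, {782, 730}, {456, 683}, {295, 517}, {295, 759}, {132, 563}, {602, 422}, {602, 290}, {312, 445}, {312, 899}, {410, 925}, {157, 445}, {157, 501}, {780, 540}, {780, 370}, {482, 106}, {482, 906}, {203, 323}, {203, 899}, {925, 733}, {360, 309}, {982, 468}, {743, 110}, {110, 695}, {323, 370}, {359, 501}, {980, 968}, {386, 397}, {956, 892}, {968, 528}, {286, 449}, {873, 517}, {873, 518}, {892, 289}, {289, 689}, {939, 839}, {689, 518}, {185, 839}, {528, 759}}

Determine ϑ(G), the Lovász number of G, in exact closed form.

85*cos(pi/85)/(cos(pi/85) + 1)

N(177) = {966, 695}, |N(177)| = 2.
deg(528) = 2; N(528) = {968, 759}.
Vertex 501 has 2 neighbors: 157, 359.
N(931) = {346, 870}, |N(931)| = 2.
G on 85 vertices is 2-regular; this is C_{85}, the 85-cycle.
A has 43 distinct eigenvalues ≈ [2.0, 1.994538, 1.978183, 1.951024, 1.913209, 1.864944, 1.806494, 1.738178, 1.660368, 1.57349, 1.478018, 1.374473, 1.263422, 1.14547, 1.021262, 0.891477, 0.756822, 0.618034, 0.47587, 0.331108, 0.184537, 0.036958, -0.110823, -0.257998, -0.403765, -0.547326, -0.687898, -0.824713, -0.957023, -1.084107, -1.205269, -1.319849, -1.42722, -1.526797, -1.618034, -1.700434, -1.773547, -1.836974, -1.890368, -1.933437, -1.965946, -1.987718, -1.998634].
With N=85: ϑ(G) = 85·(-(-1)*2*cos(pi/85))/(2−(-2*cos(pi/85))) = 85*cos(pi/85)/(cos(pi/85) + 1).
≈ 42.48548 (to 5 d.p.).
Lovász sandwich 42 ≤ 85*cos(pi/85)/(cos(pi/85) + 1) ≤ 43: both strict.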